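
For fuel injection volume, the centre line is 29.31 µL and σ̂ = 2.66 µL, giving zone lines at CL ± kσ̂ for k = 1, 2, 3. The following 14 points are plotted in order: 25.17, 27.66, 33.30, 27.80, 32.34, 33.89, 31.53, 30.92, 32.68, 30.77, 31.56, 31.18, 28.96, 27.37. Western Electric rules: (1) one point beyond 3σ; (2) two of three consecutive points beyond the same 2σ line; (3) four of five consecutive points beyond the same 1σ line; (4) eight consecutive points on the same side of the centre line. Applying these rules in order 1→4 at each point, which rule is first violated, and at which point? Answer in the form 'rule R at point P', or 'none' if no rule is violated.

rule 4 at point 12

Zone of each point (C = within 1σ̂, B = 1σ̂–2σ̂, A = 2σ̂–3σ̂, * = beyond 3σ̂; sign = side of CL): 1:-B, 2:-C, 3:+B, 4:-C, 5:+B, 6:+B, 7:+C, 8:+C, 9:+B, 10:+C, 11:+C, 12:+C, 13:-C, 14:-C
Rule 4 (eight consecutive points on the same side of the centre line) is satisfied at point 12.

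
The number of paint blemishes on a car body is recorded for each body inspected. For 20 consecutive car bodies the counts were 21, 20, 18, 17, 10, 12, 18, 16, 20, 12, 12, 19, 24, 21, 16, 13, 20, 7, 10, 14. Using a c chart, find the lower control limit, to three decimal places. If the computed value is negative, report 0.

4.000

c̄ = (21 + 20 + 18 + 17 + 10 + 12 + 18 + 16 + 20 + 12 + 12 + 19 + 24 + 21 + 16 + 13 + 20 + 7 + 10 + 14) / 20 = 320 / 20 = 16.0000
LCL = c̄ − 3√c̄ = 16.0000 − 3 × 4.0000 = 4.0000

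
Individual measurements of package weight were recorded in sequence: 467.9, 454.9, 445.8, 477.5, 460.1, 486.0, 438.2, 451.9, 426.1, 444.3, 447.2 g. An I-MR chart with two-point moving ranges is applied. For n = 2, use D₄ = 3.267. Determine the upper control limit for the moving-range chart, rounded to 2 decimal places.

Moving ranges: 13.0, 9.1, 31.7, 17.4, 25.9, 47.8, 13.7, 25.8, 18.2, 2.9; M̄R̄ = 205.5000 / 10 = 20.5500
UCL_MR = D₄·M̄R̄ = 3.267 × 20.5500 = 67.1368

67.14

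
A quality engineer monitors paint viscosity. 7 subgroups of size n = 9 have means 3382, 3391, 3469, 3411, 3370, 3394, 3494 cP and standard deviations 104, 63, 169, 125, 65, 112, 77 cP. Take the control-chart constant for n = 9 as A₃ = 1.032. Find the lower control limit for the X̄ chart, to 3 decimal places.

X̄̄ = (3382 + 3391 + 3469 + 3411 + 3370 + 3394 + 3494) / 7 = 3415.8571
s̄ = (104 + 63 + 169 + 125 + 65 + 112 + 77) / 7 = 102.1429
LCL = X̄̄ − A₃·s̄ = 3415.8571 − 1.032 × 102.1429 = 3310.4457

3310.446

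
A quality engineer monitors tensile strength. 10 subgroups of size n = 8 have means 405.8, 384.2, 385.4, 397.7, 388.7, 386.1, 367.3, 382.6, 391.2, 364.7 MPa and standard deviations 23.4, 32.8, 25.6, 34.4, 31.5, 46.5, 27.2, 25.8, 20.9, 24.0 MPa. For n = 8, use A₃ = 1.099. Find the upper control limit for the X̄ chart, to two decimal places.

X̄̄ = (405.8 + 384.2 + 385.4 + 397.7 + 388.7 + 386.1 + 367.3 + 382.6 + 391.2 + 364.7) / 10 = 385.3700
s̄ = (23.4 + 32.8 + 25.6 + 34.4 + 31.5 + 46.5 + 27.2 + 25.8 + 20.9 + 24.0) / 10 = 29.2100
UCL = X̄̄ + A₃·s̄ = 385.3700 + 1.099 × 29.2100 = 417.4718

417.47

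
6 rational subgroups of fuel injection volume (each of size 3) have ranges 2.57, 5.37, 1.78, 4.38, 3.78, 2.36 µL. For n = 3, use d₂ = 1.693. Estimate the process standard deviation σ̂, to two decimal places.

R̄ = (2.57 + 5.37 + 1.78 + 4.38 + 3.78 + 2.36) / 6 = 3.3733
σ̂ = R̄ / d₂ = 3.3733 / 1.693 = 1.9925

1.99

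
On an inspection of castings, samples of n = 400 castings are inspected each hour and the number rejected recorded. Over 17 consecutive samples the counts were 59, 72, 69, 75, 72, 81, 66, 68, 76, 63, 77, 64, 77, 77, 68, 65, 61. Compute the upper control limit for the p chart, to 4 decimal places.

0.2320

p̄ = Σdᵢ / (k·n) = 1190 / (17 × 400) = 0.17500
UCL = p̄ + 3·√(p̄(1−p̄)/n) = 0.17500 + 3 × √(0.17500×0.82500/400) = 0.17500 + 3 × 0.01900 = 0.23200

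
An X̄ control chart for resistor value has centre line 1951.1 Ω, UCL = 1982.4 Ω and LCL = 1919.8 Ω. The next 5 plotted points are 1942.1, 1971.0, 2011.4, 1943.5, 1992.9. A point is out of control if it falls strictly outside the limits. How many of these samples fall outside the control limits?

2

Compare each point to [1919.8, 1982.4]: sample 3 = 2011.4 > UCL; sample 5 = 1992.9 > UCL.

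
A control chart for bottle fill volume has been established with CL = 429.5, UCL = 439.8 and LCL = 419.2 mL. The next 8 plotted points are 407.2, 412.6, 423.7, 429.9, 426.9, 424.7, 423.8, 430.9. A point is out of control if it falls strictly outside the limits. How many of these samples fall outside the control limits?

Compare each point to [419.2, 439.8]: sample 1 = 407.2 < LCL; sample 2 = 412.6 < LCL.

2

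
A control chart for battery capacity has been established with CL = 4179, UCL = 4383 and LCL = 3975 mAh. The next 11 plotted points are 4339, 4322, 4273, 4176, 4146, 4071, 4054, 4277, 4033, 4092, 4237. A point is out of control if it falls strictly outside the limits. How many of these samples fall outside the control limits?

0

All 11 points lie within [3975, 4383].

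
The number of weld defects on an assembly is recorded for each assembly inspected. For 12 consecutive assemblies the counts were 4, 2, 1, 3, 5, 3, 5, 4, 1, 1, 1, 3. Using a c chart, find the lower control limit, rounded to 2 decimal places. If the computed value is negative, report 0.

0.00

c̄ = (4 + 2 + 1 + 3 + 5 + 3 + 5 + 4 + 1 + 1 + 1 + 3) / 12 = 33 / 12 = 2.7500
LCL = c̄ − 3√c̄ = 2.7500 − 3 × 1.6583 = -2.2249 → 0 (cannot be negative)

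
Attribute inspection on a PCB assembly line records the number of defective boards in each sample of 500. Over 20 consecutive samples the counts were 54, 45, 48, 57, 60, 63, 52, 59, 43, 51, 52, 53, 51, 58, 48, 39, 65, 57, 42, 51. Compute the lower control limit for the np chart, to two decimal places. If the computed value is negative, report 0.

31.85

p̄ = Σdᵢ / (k·n) = 1048 / (20 × 500) = 0.10480
LCL = np̄ − 3·√(np̄(1−p̄)) = 52.4000 − 3 × 6.8490 = 31.8531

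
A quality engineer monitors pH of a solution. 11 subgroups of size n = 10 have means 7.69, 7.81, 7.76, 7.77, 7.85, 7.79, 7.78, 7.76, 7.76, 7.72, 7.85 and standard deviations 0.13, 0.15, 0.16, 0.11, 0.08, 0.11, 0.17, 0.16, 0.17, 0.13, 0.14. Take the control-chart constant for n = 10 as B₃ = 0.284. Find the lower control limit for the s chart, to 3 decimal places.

s̄ = (0.13 + 0.15 + 0.16 + 0.11 + 0.08 + 0.11 + 0.17 + 0.16 + 0.17 + 0.13 + 0.14) / 11 = 0.1373
LCL_s = B₃·s̄ = 0.284 × 0.1373 = 0.0390

0.039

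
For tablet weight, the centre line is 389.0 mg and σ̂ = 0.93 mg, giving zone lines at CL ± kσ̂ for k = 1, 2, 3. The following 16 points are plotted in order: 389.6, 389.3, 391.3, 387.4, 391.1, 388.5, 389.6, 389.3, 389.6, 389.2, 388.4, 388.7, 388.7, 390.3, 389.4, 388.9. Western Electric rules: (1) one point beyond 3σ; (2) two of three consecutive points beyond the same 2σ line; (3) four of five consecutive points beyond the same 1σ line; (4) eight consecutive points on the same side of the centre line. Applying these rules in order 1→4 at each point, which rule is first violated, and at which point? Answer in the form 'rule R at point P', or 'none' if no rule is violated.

rule 2 at point 5

Zone of each point (C = within 1σ̂, B = 1σ̂–2σ̂, A = 2σ̂–3σ̂, * = beyond 3σ̂; sign = side of CL): 1:+C, 2:+C, 3:+A, 4:-B, 5:+A, 6:-C, 7:+C, 8:+C, 9:+C, 10:+C, 11:-C, 12:-C, 13:-C, 14:+B, 15:+C, 16:-C
Rule 2 (two of three consecutive points beyond the same 2σ limit) is satisfied at point 5.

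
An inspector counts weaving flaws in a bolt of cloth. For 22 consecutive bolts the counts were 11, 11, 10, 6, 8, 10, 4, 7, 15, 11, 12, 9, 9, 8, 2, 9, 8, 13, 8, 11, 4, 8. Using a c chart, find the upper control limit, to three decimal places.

17.727

c̄ = (11 + 11 + 10 + 6 + 8 + 10 + 4 + 7 + 15 + 11 + 12 + 9 + 9 + 8 + 2 + 9 + 8 + 13 + 8 + 11 + 4 + 8) / 22 = 194 / 22 = 8.8182
UCL = c̄ + 3√c̄ = 8.8182 + 3 × √8.8182 = 8.8182 + 3 × 2.9695 = 17.7268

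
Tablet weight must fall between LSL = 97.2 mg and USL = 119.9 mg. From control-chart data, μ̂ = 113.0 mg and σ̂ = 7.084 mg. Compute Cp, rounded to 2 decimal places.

Cp = (USL − LSL) / (6σ̂) = (119.9 − 97.2) / (6 × 7.084) = 22.7000 / 42.5040 = 0.5341

0.53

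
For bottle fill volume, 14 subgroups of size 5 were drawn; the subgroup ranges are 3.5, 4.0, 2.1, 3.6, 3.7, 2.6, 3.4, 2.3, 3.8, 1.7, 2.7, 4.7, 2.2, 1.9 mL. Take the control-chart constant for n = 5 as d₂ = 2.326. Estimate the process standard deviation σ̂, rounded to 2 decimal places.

1.30

R̄ = (3.5 + 4.0 + 2.1 + 3.6 + 3.7 + 2.6 + 3.4 + 2.3 + 3.8 + 1.7 + 2.7 + 4.7 + 2.2 + 1.9) / 14 = 3.0143
σ̂ = R̄ / d₂ = 3.0143 / 2.326 = 1.2959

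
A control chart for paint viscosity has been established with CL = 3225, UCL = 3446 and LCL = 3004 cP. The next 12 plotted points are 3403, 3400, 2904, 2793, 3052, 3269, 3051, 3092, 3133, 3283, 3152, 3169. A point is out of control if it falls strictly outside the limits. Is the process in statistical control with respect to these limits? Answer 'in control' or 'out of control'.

out of control

Compare each point to [3004, 3446]: sample 3 = 2904 < LCL; sample 4 = 2793 < LCL.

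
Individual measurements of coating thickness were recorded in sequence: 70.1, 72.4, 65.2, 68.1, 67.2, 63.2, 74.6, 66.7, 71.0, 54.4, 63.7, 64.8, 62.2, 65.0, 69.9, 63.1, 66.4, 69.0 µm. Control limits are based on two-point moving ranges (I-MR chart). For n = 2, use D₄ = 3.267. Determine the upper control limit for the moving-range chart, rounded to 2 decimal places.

Moving ranges: 2.3, 7.2, 2.9, 0.9, 4.0, 11.4, 7.9, 4.3, 16.6, 9.3, 1.1, 2.6, 2.8, 4.9, 6.8, 3.3, 2.6; M̄R̄ = 90.9000 / 17 = 5.3471
UCL_MR = D₄·M̄R̄ = 3.267 × 5.3471 = 17.4688

17.47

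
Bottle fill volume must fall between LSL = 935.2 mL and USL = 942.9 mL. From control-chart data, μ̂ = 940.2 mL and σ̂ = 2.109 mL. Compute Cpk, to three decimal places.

0.427

Cpu = (USL − μ̂) / (3σ̂) = (942.9 − 940.2) / (3 × 2.109) = 0.4267; Cpl = (μ̂ − LSL) / (3σ̂) = (940.2 − 935.2) / (3 × 2.109) = 0.7903; Cpk = min(Cpu, Cpl) = 0.4267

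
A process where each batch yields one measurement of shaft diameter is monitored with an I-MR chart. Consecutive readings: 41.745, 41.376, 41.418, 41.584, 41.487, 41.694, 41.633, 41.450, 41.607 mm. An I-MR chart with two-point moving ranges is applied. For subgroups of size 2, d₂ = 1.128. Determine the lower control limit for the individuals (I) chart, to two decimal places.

41.13

X̄ = (41.745 + 41.376 + 41.418 + 41.584 + 41.487 + 41.694 + 41.633 + 41.450 + 41.607) / 9 = 41.5549
Moving ranges: 0.369, 0.042, 0.166, 0.097, 0.207, 0.061, 0.183, 0.157; M̄R̄ = 1.2820 / 8 = 0.1603
LCL = X̄ − 3·M̄R̄/d₂ = 41.5549 − 3 × 0.1603 / 1.128 = 41.1287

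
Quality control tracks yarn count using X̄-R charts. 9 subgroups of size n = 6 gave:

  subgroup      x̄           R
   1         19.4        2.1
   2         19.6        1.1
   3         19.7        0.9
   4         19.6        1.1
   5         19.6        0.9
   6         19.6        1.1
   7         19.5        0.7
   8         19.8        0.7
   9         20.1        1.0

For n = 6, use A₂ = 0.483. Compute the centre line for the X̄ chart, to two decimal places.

19.66

X̄̄ = (19.4 + 19.6 + 19.7 + 19.6 + 19.6 + 19.6 + 19.5 + 19.8 + 20.1) / 9 = 176.9000 / 9 = 19.6556
CL = X̄̄ = 19.6556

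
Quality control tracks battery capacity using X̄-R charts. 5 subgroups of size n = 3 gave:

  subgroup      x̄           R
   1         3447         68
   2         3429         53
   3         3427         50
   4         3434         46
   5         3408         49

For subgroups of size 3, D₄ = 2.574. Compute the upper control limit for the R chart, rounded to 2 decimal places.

136.94

R̄ = (68 + 53 + 50 + 46 + 49) / 5 = 266.0000 / 5 = 53.2000
UCL_R = D₄·R̄ = 2.574 × 53.2000 = 136.9368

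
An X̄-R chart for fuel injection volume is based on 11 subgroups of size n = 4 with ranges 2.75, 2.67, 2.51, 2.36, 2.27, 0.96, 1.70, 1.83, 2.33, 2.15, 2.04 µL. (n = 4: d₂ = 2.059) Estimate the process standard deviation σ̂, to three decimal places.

R̄ = (2.75 + 2.67 + 2.51 + 2.36 + 2.27 + 0.96 + 1.70 + 1.83 + 2.33 + 2.15 + 2.04) / 11 = 2.1427
σ̂ = R̄ / d₂ = 2.1427 / 2.059 = 1.0407

1.041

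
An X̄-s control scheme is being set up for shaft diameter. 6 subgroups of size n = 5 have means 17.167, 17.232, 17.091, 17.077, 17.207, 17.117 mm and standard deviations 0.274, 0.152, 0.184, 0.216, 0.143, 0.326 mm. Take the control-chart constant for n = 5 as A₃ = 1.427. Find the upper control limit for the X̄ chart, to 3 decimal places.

17.456

X̄̄ = (17.167 + 17.232 + 17.091 + 17.077 + 17.207 + 17.117) / 6 = 17.1485
s̄ = (0.274 + 0.152 + 0.184 + 0.216 + 0.143 + 0.326) / 6 = 0.2158
UCL = X̄̄ + A₃·s̄ = 17.1485 + 1.427 × 0.2158 = 17.4565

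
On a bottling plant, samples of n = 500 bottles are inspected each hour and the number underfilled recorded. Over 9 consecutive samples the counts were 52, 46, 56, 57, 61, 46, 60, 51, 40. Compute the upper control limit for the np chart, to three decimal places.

72.608

p̄ = Σdᵢ / (k·n) = 469 / (9 × 500) = 0.10422
UCL = np̄ + 3·√(np̄(1−p̄)) = 52.1111 + 3 × √(52.1111×0.89578) = 52.1111 + 3 × 6.8323 = 72.6079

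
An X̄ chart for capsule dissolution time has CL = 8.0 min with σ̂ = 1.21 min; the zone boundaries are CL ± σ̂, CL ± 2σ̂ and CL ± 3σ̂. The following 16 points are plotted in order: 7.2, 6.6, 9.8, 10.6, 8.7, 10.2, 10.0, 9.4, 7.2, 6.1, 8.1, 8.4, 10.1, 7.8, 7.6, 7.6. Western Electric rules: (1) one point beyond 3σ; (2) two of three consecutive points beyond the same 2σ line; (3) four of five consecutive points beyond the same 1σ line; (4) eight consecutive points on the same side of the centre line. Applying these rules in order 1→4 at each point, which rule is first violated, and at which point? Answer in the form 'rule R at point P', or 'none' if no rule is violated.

Zone of each point (C = within 1σ̂, B = 1σ̂–2σ̂, A = 2σ̂–3σ̂, * = beyond 3σ̂; sign = side of CL): 1:-C, 2:-B, 3:+B, 4:+A, 5:+C, 6:+B, 7:+B, 8:+B, 9:-C, 10:-B, 11:+C, 12:+C, 13:+B, 14:-C, 15:-C, 16:-C
Rule 3 (four of five consecutive points beyond the same 1σ limit) is satisfied at point 7.

rule 3 at point 7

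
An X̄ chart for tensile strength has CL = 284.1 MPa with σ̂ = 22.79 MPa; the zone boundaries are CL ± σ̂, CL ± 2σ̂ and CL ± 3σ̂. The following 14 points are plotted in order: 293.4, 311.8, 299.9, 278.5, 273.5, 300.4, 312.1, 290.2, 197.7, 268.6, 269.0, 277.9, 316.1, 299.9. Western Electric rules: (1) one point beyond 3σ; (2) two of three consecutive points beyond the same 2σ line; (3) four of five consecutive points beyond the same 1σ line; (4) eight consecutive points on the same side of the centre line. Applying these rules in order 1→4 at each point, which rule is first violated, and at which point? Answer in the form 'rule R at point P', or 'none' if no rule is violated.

rule 1 at point 9

Zone of each point (C = within 1σ̂, B = 1σ̂–2σ̂, A = 2σ̂–3σ̂, * = beyond 3σ̂; sign = side of CL): 1:+C, 2:+B, 3:+C, 4:-C, 5:-C, 6:+C, 7:+B, 8:+C, 9:-*, 10:-C, 11:-C, 12:-C, 13:+B, 14:+C
Rule 1 (one point beyond the 3σ limits) is satisfied at point 9.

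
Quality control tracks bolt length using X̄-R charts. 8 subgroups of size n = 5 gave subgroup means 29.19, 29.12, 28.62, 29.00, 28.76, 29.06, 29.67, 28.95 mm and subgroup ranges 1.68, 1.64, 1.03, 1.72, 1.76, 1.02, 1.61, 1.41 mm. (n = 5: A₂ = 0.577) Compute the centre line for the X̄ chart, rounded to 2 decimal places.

X̄̄ = (29.19 + 29.12 + 28.62 + 29.00 + 28.76 + 29.06 + 29.67 + 28.95) / 8 = 232.3700 / 8 = 29.0463
CL = X̄̄ = 29.0463

29.05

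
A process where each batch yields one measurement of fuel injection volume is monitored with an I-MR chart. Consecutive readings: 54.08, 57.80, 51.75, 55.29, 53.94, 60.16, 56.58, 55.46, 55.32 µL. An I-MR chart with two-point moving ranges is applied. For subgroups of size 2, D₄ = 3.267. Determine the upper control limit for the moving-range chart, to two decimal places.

Moving ranges: 3.72, 6.05, 3.54, 1.35, 6.22, 3.58, 1.12, 0.14; M̄R̄ = 25.7200 / 8 = 3.2150
UCL_MR = D₄·M̄R̄ = 3.267 × 3.2150 = 10.5034

10.50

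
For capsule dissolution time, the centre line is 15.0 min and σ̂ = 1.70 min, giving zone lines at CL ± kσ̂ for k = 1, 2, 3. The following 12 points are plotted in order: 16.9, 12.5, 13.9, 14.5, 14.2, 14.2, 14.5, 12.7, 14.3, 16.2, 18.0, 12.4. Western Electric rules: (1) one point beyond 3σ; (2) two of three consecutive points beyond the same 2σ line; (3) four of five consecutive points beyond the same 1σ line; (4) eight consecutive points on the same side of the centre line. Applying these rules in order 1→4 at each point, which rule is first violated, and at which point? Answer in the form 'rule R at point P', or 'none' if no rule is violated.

rule 4 at point 9

Zone of each point (C = within 1σ̂, B = 1σ̂–2σ̂, A = 2σ̂–3σ̂, * = beyond 3σ̂; sign = side of CL): 1:+B, 2:-B, 3:-C, 4:-C, 5:-C, 6:-C, 7:-C, 8:-B, 9:-C, 10:+C, 11:+B, 12:-B
Rule 4 (eight consecutive points on the same side of the centre line) is satisfied at point 9.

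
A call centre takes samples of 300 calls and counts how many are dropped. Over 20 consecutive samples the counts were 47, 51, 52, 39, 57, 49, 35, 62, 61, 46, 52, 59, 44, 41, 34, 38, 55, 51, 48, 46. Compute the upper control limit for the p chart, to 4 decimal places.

p̄ = Σdᵢ / (k·n) = 967 / (20 × 300) = 0.16117
UCL = p̄ + 3·√(p̄(1−p̄)/n) = 0.16117 + 3 × √(0.16117×0.83883/300) = 0.16117 + 3 × 0.02123 = 0.22485

0.2249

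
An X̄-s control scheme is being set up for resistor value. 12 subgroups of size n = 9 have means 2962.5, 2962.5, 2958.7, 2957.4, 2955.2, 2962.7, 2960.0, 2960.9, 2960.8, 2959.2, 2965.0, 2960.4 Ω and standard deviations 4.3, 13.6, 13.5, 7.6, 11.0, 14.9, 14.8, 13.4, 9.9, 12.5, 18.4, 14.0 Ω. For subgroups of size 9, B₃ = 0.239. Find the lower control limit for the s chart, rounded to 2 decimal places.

s̄ = (4.3 + 13.6 + 13.5 + 7.6 + 11.0 + 14.9 + 14.8 + 13.4 + 9.9 + 12.5 + 18.4 + 14.0) / 12 = 12.3250
LCL_s = B₃·s̄ = 0.239 × 12.3250 = 2.9457

2.95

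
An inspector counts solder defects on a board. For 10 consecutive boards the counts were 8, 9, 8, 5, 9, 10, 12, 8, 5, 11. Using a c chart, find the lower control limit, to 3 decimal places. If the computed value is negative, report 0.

c̄ = (8 + 9 + 8 + 5 + 9 + 10 + 12 + 8 + 5 + 11) / 10 = 85 / 10 = 8.5000
LCL = c̄ − 3√c̄ = 8.5000 − 3 × 2.9155 = -0.2464 → 0 (cannot be negative)

0.000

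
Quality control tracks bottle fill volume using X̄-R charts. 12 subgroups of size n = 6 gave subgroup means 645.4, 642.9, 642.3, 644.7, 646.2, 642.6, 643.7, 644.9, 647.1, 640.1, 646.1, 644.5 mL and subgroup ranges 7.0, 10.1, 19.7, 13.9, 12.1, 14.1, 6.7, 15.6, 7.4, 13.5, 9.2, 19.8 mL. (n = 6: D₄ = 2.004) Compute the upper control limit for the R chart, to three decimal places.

R̄ = (7.0 + 10.1 + 19.7 + 13.9 + 12.1 + 14.1 + 6.7 + 15.6 + 7.4 + 13.5 + 9.2 + 19.8) / 12 = 149.1000 / 12 = 12.4250
UCL_R = D₄·R̄ = 2.004 × 12.4250 = 24.8997

24.900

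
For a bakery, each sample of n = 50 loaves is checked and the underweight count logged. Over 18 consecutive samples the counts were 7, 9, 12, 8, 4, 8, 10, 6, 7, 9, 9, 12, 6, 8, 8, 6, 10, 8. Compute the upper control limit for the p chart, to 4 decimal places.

p̄ = Σdᵢ / (k·n) = 147 / (18 × 50) = 0.16333
UCL = p̄ + 3·√(p̄(1−p̄)/n) = 0.16333 + 3 × √(0.16333×0.83667/50) = 0.16333 + 3 × 0.05228 = 0.32017

0.3202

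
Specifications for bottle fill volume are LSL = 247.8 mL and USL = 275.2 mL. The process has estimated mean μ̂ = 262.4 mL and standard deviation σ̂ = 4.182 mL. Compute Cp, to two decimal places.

Cp = (USL − LSL) / (6σ̂) = (275.2 − 247.8) / (6 × 4.182) = 27.4000 / 25.0920 = 1.0920

1.09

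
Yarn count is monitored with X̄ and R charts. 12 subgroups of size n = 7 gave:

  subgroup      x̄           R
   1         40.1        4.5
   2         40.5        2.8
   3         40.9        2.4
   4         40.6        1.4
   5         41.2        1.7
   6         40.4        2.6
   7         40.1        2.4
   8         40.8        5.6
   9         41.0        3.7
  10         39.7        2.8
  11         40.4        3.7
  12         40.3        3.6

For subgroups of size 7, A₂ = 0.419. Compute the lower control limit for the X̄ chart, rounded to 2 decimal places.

39.20

X̄̄ = (40.1 + 40.5 + 40.9 + 40.6 + 41.2 + 40.4 + 40.1 + 40.8 + 41.0 + 39.7 + 40.4 + 40.3) / 12 = 486.0000 / 12 = 40.5000
R̄ = (4.5 + 2.8 + 2.4 + 1.4 + 1.7 + 2.6 + 2.4 + 5.6 + 3.7 + 2.8 + 3.7 + 3.6) / 12 = 37.2000 / 12 = 3.1000
LCL = X̄̄ − A₂·R̄ = 40.5000 − 0.419 × 3.1000 = 39.2011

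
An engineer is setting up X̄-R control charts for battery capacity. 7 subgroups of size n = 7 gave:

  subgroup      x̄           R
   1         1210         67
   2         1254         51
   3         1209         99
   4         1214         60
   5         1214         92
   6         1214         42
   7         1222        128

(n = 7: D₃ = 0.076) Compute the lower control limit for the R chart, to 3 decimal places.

R̄ = (67 + 51 + 99 + 60 + 92 + 42 + 128) / 7 = 539.0000 / 7 = 77.0000
LCL_R = D₃·R̄ = 0.076 × 77.0000 = 5.8520

5.852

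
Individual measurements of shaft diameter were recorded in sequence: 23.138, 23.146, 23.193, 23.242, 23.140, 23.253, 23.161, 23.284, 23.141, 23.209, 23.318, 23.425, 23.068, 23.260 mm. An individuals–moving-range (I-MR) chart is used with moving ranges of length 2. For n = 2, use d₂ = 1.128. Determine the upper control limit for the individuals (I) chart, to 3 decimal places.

23.522

X̄ = (23.138 + 23.146 + 23.193 + 23.242 + 23.140 + 23.253 + 23.161 + 23.284 + 23.141 + 23.209 + 23.318 + 23.425 + 23.068 + 23.260) / 14 = 23.2127
Moving ranges: 0.008, 0.047, 0.049, 0.102, 0.113, 0.092, 0.123, 0.143, 0.068, 0.109, 0.107, 0.357, 0.192; M̄R̄ = 1.5100 / 13 = 0.1162
UCL = X̄ + 3·M̄R̄/d₂ = 23.2127 + 3 × 0.1162 / 1.128 = 23.5216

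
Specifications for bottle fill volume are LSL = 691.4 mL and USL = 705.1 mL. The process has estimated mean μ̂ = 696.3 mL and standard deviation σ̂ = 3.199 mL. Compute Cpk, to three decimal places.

0.511

Cpu = (USL − μ̂) / (3σ̂) = (705.1 − 696.3) / (3 × 3.199) = 0.9170; Cpl = (μ̂ − LSL) / (3σ̂) = (696.3 − 691.4) / (3 × 3.199) = 0.5106; Cpk = min(Cpu, Cpl) = 0.5106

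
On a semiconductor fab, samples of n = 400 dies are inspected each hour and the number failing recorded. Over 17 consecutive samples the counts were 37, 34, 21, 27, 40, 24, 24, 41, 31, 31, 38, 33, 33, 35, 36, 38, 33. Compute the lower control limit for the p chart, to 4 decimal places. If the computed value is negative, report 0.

p̄ = Σdᵢ / (k·n) = 556 / (17 × 400) = 0.08176
LCL = p̄ − 3·√(p̄(1−p̄)/n) = 0.08176 − 3 × 0.01370 = 0.04066

0.0407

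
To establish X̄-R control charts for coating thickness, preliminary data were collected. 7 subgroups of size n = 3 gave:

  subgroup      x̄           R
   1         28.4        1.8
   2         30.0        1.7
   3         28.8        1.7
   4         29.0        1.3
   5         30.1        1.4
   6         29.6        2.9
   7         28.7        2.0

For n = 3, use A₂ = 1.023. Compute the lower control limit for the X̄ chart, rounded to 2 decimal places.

X̄̄ = (28.4 + 30.0 + 28.8 + 29.0 + 30.1 + 29.6 + 28.7) / 7 = 204.6000 / 7 = 29.2286
R̄ = (1.8 + 1.7 + 1.7 + 1.3 + 1.4 + 2.9 + 2.0) / 7 = 12.8000 / 7 = 1.8286
LCL = X̄̄ − A₂·R̄ = 29.2286 − 1.023 × 1.8286 = 27.3579

27.36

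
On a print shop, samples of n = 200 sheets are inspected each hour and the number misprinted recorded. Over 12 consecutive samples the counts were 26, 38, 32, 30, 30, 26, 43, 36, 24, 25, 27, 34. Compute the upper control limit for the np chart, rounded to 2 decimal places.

46.25

p̄ = Σdᵢ / (k·n) = 371 / (12 × 200) = 0.15458
UCL = np̄ + 3·√(np̄(1−p̄)) = 30.9167 + 3 × √(30.9167×0.84542) = 30.9167 + 3 × 5.1125 = 46.2541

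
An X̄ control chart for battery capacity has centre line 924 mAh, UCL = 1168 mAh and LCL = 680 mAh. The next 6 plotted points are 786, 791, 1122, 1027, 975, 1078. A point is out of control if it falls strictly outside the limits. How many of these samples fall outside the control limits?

All 6 points lie within [680, 1168].

0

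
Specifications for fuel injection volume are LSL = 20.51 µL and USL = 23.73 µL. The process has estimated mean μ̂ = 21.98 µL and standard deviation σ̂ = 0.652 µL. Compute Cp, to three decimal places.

Cp = (USL − LSL) / (6σ̂) = (23.73 − 20.51) / (6 × 0.652) = 3.2200 / 3.9120 = 0.8231

0.823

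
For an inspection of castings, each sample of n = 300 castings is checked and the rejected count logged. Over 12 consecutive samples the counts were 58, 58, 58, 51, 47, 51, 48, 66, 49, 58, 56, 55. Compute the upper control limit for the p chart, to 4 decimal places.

p̄ = Σdᵢ / (k·n) = 655 / (12 × 300) = 0.18194
UCL = p̄ + 3·√(p̄(1−p̄)/n) = 0.18194 + 3 × √(0.18194×0.81806/300) = 0.18194 + 3 × 0.02227 = 0.24877

0.2488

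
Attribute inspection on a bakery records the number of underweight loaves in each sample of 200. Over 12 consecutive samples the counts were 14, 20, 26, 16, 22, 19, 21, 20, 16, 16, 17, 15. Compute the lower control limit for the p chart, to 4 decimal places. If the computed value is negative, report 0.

p̄ = Σdᵢ / (k·n) = 222 / (12 × 200) = 0.09250
LCL = p̄ − 3·√(p̄(1−p̄)/n) = 0.09250 − 3 × 0.02049 = 0.03104

0.0310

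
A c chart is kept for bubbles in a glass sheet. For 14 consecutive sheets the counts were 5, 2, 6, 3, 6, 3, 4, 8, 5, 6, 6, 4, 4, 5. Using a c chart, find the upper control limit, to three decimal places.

11.349

c̄ = (5 + 2 + 6 + 3 + 6 + 3 + 4 + 8 + 5 + 6 + 6 + 4 + 4 + 5) / 14 = 67 / 14 = 4.7857
UCL = c̄ + 3√c̄ = 4.7857 + 3 × √4.7857 = 4.7857 + 3 × 2.1876 = 11.3486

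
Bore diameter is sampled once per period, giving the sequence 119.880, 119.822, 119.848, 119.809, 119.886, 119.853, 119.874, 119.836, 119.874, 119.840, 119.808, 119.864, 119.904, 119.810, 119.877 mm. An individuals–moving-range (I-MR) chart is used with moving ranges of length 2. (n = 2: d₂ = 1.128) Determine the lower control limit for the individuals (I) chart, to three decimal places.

X̄ = (119.880 + 119.822 + 119.848 + 119.809 + 119.886 + 119.853 + 119.874 + 119.836 + 119.874 + 119.840 + 119.808 + 119.864 + 119.904 + 119.810 + 119.877) / 15 = 119.8523
Moving ranges: 0.058, 0.026, 0.039, 0.077, 0.033, 0.021, 0.038, 0.038, 0.034, 0.032, 0.056, 0.040, 0.094, 0.067; M̄R̄ = 0.6530 / 14 = 0.0466
LCL = X̄ − 3·M̄R̄/d₂ = 119.8523 − 3 × 0.0466 / 1.128 = 119.7283

119.728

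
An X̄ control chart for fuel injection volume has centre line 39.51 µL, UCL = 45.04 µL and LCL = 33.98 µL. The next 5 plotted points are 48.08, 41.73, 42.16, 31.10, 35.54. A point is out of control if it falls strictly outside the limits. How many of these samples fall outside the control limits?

Compare each point to [33.98, 45.04]: sample 1 = 48.08 > UCL; sample 4 = 31.10 < LCL.

2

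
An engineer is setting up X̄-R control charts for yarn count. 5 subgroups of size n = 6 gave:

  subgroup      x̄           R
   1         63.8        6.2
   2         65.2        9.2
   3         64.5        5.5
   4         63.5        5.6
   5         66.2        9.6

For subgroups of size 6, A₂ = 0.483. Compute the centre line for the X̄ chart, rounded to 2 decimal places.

X̄̄ = (63.8 + 65.2 + 64.5 + 63.5 + 66.2) / 5 = 323.2000 / 5 = 64.6400
CL = X̄̄ = 64.6400

64.64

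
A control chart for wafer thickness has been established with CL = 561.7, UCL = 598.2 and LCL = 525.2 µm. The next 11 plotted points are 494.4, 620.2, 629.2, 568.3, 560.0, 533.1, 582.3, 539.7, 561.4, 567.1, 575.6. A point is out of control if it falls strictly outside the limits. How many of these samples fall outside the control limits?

3

Compare each point to [525.2, 598.2]: sample 1 = 494.4 < LCL; sample 2 = 620.2 > UCL; sample 3 = 629.2 > UCL.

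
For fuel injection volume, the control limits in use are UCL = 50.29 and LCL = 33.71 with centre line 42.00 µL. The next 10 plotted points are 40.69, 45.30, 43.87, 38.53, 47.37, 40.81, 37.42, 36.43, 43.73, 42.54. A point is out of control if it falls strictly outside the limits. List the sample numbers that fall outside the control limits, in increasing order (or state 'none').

All 10 points lie within [33.71, 50.29].

none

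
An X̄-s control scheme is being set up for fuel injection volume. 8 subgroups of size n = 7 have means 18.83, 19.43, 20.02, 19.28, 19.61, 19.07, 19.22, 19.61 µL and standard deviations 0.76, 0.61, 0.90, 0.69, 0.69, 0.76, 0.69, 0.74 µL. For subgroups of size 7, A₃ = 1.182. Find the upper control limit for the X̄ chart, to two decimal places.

X̄̄ = (18.83 + 19.43 + 20.02 + 19.28 + 19.61 + 19.07 + 19.22 + 19.61) / 8 = 19.3837
s̄ = (0.76 + 0.61 + 0.90 + 0.69 + 0.69 + 0.76 + 0.69 + 0.74) / 8 = 0.7300
UCL = X̄̄ + A₃·s̄ = 19.3837 + 1.182 × 0.7300 = 20.2466

20.25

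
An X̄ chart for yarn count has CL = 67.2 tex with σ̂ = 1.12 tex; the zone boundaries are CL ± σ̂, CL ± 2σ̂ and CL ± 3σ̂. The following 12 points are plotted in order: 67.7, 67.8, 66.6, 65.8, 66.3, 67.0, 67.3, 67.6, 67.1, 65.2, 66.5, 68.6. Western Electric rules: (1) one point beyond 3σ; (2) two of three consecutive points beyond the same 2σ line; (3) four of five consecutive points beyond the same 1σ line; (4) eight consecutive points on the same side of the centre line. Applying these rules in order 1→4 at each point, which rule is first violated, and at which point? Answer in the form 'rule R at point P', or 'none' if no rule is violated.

Zone of each point (C = within 1σ̂, B = 1σ̂–2σ̂, A = 2σ̂–3σ̂, * = beyond 3σ̂; sign = side of CL): 1:+C, 2:+C, 3:-C, 4:-B, 5:-C, 6:-C, 7:+C, 8:+C, 9:-C, 10:-B, 11:-C, 12:+B
No rule fires across all 12 points.

none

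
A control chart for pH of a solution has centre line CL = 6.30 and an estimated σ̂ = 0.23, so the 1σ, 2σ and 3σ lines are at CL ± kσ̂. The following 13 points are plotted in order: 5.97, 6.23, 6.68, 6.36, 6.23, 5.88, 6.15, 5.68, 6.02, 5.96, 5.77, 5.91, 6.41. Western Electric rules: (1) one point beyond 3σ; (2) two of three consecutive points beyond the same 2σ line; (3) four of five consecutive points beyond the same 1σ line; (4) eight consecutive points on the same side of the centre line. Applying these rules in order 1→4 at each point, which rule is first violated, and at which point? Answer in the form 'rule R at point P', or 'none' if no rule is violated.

Zone of each point (C = within 1σ̂, B = 1σ̂–2σ̂, A = 2σ̂–3σ̂, * = beyond 3σ̂; sign = side of CL): 1:-B, 2:-C, 3:+B, 4:+C, 5:-C, 6:-B, 7:-C, 8:-A, 9:-B, 10:-B, 11:-A, 12:-B, 13:+C
Rule 3 (four of five consecutive points beyond the same 1σ limit) is satisfied at point 10.

rule 3 at point 10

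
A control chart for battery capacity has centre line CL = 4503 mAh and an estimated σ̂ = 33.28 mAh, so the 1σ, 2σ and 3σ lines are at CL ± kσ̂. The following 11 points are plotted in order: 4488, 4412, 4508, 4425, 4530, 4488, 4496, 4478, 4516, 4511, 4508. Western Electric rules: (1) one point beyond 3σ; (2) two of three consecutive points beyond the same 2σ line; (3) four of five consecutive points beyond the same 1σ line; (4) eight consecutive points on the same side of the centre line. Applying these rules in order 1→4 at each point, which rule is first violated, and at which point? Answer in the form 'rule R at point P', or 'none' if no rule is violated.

Zone of each point (C = within 1σ̂, B = 1σ̂–2σ̂, A = 2σ̂–3σ̂, * = beyond 3σ̂; sign = side of CL): 1:-C, 2:-A, 3:+C, 4:-A, 5:+C, 6:-C, 7:-C, 8:-C, 9:+C, 10:+C, 11:+C
Rule 2 (two of three consecutive points beyond the same 2σ limit) is satisfied at point 4.

rule 2 at point 4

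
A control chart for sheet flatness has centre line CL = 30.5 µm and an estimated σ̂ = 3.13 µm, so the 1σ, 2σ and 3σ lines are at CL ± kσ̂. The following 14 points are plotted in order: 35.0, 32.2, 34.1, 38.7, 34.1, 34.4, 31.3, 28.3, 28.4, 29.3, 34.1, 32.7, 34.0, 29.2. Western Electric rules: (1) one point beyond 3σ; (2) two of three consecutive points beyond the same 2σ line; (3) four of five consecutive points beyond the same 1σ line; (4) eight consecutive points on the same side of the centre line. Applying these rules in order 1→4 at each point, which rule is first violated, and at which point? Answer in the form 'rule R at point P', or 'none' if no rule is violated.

rule 3 at point 5

Zone of each point (C = within 1σ̂, B = 1σ̂–2σ̂, A = 2σ̂–3σ̂, * = beyond 3σ̂; sign = side of CL): 1:+B, 2:+C, 3:+B, 4:+A, 5:+B, 6:+B, 7:+C, 8:-C, 9:-C, 10:-C, 11:+B, 12:+C, 13:+B, 14:-C
Rule 3 (four of five consecutive points beyond the same 1σ limit) is satisfied at point 5.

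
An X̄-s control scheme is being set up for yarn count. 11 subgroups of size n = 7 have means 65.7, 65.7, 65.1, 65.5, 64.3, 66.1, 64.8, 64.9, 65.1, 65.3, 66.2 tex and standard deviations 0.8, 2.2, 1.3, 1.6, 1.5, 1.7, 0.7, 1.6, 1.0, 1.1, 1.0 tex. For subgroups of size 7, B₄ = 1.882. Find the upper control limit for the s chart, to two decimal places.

2.48

s̄ = (0.8 + 2.2 + 1.3 + 1.6 + 1.5 + 1.7 + 0.7 + 1.6 + 1.0 + 1.1 + 1.0) / 11 = 1.3182
UCL_s = B₄·s̄ = 1.882 × 1.3182 = 2.4808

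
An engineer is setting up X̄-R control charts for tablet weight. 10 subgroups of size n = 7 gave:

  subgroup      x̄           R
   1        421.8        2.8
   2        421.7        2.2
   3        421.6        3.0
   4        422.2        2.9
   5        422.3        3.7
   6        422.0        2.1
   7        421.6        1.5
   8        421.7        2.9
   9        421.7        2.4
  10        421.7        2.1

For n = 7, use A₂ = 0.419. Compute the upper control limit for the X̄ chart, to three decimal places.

422.903

X̄̄ = (421.8 + 421.7 + 421.6 + 422.2 + 422.3 + 422.0 + 421.6 + 421.7 + 421.7 + 421.7) / 10 = 4218.3000 / 10 = 421.8300
R̄ = (2.8 + 2.2 + 3.0 + 2.9 + 3.7 + 2.1 + 1.5 + 2.9 + 2.4 + 2.1) / 10 = 25.6000 / 10 = 2.5600
UCL = X̄̄ + A₂·R̄ = 421.8300 + 0.419 × 2.5600 = 422.9026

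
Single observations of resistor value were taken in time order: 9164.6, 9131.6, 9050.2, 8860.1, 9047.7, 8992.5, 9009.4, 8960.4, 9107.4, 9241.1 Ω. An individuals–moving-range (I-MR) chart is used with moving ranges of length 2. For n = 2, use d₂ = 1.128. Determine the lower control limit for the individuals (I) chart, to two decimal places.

X̄ = (9164.6 + 9131.6 + 9050.2 + 8860.1 + 9047.7 + 8992.5 + 9009.4 + 8960.4 + 9107.4 + 9241.1) / 10 = 9056.5000
Moving ranges: 33.0, 81.4, 190.1, 187.6, 55.2, 16.9, 49.0, 147.0, 133.7; M̄R̄ = 893.9000 / 9 = 99.3222
LCL = X̄ − 3·M̄R̄/d₂ = 9056.5000 − 3 × 99.3222 / 1.128 = 8792.3452

8792.35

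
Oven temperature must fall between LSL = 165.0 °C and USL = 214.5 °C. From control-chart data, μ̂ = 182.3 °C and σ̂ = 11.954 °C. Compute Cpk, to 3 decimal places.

0.482

Cpu = (USL − μ̂) / (3σ̂) = (214.5 − 182.3) / (3 × 11.954) = 0.8979; Cpl = (μ̂ − LSL) / (3σ̂) = (182.3 − 165.0) / (3 × 11.954) = 0.4824; Cpk = min(Cpu, Cpl) = 0.4824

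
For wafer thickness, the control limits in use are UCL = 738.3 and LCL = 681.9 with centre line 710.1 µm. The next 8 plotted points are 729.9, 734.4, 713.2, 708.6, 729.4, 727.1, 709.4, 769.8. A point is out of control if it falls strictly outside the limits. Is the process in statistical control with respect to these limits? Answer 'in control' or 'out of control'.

out of control

Compare each point to [681.9, 738.3]: sample 8 = 769.8 > UCL.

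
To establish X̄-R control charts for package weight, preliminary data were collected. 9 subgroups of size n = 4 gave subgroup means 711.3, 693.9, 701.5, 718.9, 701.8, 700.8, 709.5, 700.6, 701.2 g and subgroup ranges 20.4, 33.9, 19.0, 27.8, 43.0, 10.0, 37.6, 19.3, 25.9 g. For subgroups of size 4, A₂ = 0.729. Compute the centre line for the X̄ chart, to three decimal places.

X̄̄ = (711.3 + 693.9 + 701.5 + 718.9 + 701.8 + 700.8 + 709.5 + 700.6 + 701.2) / 9 = 6339.5000 / 9 = 704.3889
CL = X̄̄ = 704.3889

704.389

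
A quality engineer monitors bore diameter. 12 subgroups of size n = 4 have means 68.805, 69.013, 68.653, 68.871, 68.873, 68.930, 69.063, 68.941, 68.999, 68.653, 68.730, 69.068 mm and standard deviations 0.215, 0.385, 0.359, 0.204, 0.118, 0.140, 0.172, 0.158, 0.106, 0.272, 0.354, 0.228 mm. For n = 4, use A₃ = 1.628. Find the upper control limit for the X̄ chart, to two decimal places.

69.25

X̄̄ = (68.805 + 69.013 + 68.653 + 68.871 + 68.873 + 68.930 + 69.063 + 68.941 + 68.999 + 68.653 + 68.730 + 69.068) / 12 = 68.8833
s̄ = (0.215 + 0.385 + 0.359 + 0.204 + 0.118 + 0.140 + 0.172 + 0.158 + 0.106 + 0.272 + 0.354 + 0.228) / 12 = 0.2259
UCL = X̄̄ + A₃·s̄ = 68.8833 + 1.628 × 0.2259 = 69.2510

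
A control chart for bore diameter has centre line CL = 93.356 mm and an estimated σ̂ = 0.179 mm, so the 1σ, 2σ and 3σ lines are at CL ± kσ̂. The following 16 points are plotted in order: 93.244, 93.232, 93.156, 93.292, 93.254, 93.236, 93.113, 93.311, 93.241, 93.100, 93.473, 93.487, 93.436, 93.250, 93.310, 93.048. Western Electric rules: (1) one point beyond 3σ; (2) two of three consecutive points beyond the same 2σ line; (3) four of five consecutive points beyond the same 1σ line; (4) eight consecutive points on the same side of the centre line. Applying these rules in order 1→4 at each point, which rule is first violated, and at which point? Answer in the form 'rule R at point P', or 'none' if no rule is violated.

rule 4 at point 8

Zone of each point (C = within 1σ̂, B = 1σ̂–2σ̂, A = 2σ̂–3σ̂, * = beyond 3σ̂; sign = side of CL): 1:-C, 2:-C, 3:-B, 4:-C, 5:-C, 6:-C, 7:-B, 8:-C, 9:-C, 10:-B, 11:+C, 12:+C, 13:+C, 14:-C, 15:-C, 16:-B
Rule 4 (eight consecutive points on the same side of the centre line) is satisfied at point 8.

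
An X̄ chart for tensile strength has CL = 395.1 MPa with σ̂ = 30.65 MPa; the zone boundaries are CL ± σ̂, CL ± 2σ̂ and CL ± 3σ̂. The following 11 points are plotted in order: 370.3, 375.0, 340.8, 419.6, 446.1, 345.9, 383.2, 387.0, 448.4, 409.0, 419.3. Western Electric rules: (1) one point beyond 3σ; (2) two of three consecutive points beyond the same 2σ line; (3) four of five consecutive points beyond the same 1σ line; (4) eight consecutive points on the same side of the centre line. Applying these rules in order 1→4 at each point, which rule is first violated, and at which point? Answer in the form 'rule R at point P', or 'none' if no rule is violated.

none

Zone of each point (C = within 1σ̂, B = 1σ̂–2σ̂, A = 2σ̂–3σ̂, * = beyond 3σ̂; sign = side of CL): 1:-C, 2:-C, 3:-B, 4:+C, 5:+B, 6:-B, 7:-C, 8:-C, 9:+B, 10:+C, 11:+C
No rule fires across all 11 points.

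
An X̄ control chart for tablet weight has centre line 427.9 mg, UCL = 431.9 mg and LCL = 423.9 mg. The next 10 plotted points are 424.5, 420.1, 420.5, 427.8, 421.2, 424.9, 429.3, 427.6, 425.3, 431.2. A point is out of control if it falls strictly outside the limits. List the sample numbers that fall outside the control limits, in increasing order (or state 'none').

Compare each point to [423.9, 431.9]: sample 2 = 420.1 < LCL; sample 3 = 420.5 < LCL; sample 5 = 421.2 < LCL.

2, 3, 5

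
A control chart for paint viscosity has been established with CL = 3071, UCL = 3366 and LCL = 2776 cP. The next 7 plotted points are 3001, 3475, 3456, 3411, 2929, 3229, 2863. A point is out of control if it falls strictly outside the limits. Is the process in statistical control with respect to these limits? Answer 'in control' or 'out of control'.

out of control

Compare each point to [2776, 3366]: sample 2 = 3475 > UCL; sample 3 = 3456 > UCL; sample 4 = 3411 > UCL.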